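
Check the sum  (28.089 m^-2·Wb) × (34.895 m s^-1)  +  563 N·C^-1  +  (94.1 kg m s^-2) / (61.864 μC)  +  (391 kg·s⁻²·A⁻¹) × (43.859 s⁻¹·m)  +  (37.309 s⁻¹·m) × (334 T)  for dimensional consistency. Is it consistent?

Expand each in SI base units:
  (28.089 m^-2·Wb) × (34.895 m s^-1):  [kg·s⁻²·A⁻¹] · [m·s⁻¹] = kg·m·s⁻³·A⁻¹
  563 N·C^-1:  N·C⁻¹ = kg·m·s⁻²·(s·A)⁻¹ = kg·m·s⁻³·A⁻¹
  (94.1 kg m s^-2) / (61.864 μC):  [kg·m·s⁻²] / [s·A] = kg·m·s⁻³·A⁻¹
  (391 kg·s⁻²·A⁻¹) × (43.859 s⁻¹·m):  [kg·s⁻²·A⁻¹] · [m·s⁻¹] = kg·m·s⁻³·A⁻¹
  (37.309 s⁻¹·m) × (334 T):  [m·s⁻¹] · [kg·s⁻²·A⁻¹] = kg·m·s⁻³·A⁻¹
Every term reduces to kg·m·s⁻³·A⁻¹.

Yes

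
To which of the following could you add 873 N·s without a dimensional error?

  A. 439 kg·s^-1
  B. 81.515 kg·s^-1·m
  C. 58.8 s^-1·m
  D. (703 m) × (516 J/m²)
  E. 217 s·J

B.

Reference: N·s = kg·m·s⁻²·s = kg·m·s⁻¹.
Each option:
  A. kg·s⁻¹
  B. kg·m·s⁻¹  ← same
  C. m·s⁻¹
  D. [m] · [kg·s⁻²] = kg·m·s⁻²
  E. J·s = N·m·s = kg·m²·s⁻¹
Only B. matches kg·m·s⁻¹.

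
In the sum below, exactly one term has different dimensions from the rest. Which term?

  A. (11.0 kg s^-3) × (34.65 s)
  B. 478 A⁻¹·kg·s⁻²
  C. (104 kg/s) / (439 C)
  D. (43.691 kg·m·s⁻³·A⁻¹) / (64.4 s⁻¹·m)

A.

Expand each in SI base units:
  A. [kg·s⁻³] · [s] = kg·s⁻²
  B. kg·s⁻²·A⁻¹
  C. [kg·s⁻¹] / [s·A] = kg·s⁻²·A⁻¹
  D. [kg·m·s⁻³·A⁻¹] / [m·s⁻¹] = kg·s⁻²·A⁻¹
All reduce to kg·s⁻²·A⁻¹ except A., which is kg·s⁻².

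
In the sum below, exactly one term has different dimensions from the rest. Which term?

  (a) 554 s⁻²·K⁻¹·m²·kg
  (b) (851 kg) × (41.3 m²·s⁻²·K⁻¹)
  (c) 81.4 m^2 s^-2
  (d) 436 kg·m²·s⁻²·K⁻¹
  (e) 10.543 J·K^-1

(c)

Work out the base dimensions of each:
  (a) kg·m²·s⁻²·K⁻¹
  (b) [kg] · [m²·s⁻²·K⁻¹] = kg·m²·s⁻²·K⁻¹
  (c) m²·s⁻²
  (d) kg·m²·s⁻²·K⁻¹
  (e) J·K⁻¹ = N·m·K⁻¹ = kg·m²·s⁻²·K⁻¹
All reduce to kg·m²·s⁻²·K⁻¹ except (c), which is m²·s⁻².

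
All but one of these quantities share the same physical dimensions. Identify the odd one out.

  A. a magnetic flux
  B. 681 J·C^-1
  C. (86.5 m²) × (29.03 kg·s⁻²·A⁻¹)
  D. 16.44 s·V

Expand each in SI base units:
  A. [magnetic flux] = kg·m²·s⁻²·A⁻¹
  B. J·C⁻¹ = N·m·(s·A)⁻¹ = kg·m²·s⁻³·A⁻¹
  C. [m²] · [kg·s⁻²·A⁻¹] = kg·m²·s⁻²·A⁻¹
  D. V·s = J·C⁻¹·s = kg·m²·s⁻²·A⁻¹
All reduce to kg·m²·s⁻²·A⁻¹ except B., which is kg·m²·s⁻³·A⁻¹.

B.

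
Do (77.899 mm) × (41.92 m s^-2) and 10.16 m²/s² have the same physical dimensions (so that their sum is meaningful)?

Work out the base dimensions of each:
  (77.899 mm) × (41.92 m s^-2):  [m] · [m·s⁻²] = m²·s⁻²
  10.16 m²/s²:  m²·s⁻²
Both are m²·s⁻², so they have the same dimensions and can be added.

Yes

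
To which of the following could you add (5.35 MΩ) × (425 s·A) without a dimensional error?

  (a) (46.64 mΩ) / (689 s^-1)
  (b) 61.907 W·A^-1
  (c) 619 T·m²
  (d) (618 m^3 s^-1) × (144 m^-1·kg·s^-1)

(c)

Reference: [kg·m²·s⁻³·A⁻²] · [s·A] = kg·m²·s⁻²·A⁻¹.
Each option:
  (a) [kg·m²·s⁻³·A⁻²] / [s⁻¹] = kg·m²·s⁻²·A⁻²
  (b) W·A⁻¹ = J·s⁻¹·A⁻¹ = kg·m²·s⁻³·A⁻¹
  (c) T·m² = Wb·m⁻²·m² = kg·m²·s⁻²·A⁻¹  ← same
  (d) [m³·s⁻¹] · [kg·m⁻¹·s⁻¹] = kg·m²·s⁻²
Only (c) matches kg·m²·s⁻²·A⁻¹.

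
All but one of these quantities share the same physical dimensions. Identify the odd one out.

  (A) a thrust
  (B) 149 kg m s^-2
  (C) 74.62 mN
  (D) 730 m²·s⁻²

(D)

Dimensions:
  (A) [thrust] = kg·m·s⁻²
  (B) kg·m·s⁻²
  (C) N = kg·m·s⁻²
  (D) m²·s⁻²
All reduce to kg·m·s⁻² except (D), which is m²·s⁻².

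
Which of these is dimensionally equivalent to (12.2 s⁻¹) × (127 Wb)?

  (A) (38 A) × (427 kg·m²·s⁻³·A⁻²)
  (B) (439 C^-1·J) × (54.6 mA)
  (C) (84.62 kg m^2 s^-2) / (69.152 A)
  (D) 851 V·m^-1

(A)

Reference: [s⁻¹] · [kg·m²·s⁻²·A⁻¹] = kg·m²·s⁻³·A⁻¹.
Each option:
  (A) [A] · [kg·m²·s⁻³·A⁻²] = kg·m²·s⁻³·A⁻¹  ← same
  (B) [kg·m²·s⁻³·A⁻¹] · [A] = kg·m²·s⁻³
  (C) [kg·m²·s⁻²] / [A] = kg·m²·s⁻²·A⁻¹
  (D) V·m⁻¹ = J·C⁻¹·m⁻¹ = kg·m·s⁻³·A⁻¹
Only (A) matches kg·m²·s⁻³·A⁻¹.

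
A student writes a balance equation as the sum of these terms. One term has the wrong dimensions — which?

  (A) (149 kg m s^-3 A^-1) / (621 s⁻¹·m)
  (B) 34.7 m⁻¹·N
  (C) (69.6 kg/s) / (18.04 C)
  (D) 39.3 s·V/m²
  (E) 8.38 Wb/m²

(B)

In SI base units:
  (A) [kg·m·s⁻³·A⁻¹] / [m·s⁻¹] = kg·s⁻²·A⁻¹
  (B) N·m⁻¹ = kg·m·s⁻²·m⁻¹ = kg·s⁻²
  (C) [kg·s⁻¹] / [s·A] = kg·s⁻²·A⁻¹
  (D) V·s·m⁻² = J·C⁻¹·s·m⁻² = kg·s⁻²·A⁻¹
  (E) Wb·m⁻² = V·s·m⁻² = kg·s⁻²·A⁻¹
All reduce to kg·s⁻²·A⁻¹ except (B), which is kg·s⁻².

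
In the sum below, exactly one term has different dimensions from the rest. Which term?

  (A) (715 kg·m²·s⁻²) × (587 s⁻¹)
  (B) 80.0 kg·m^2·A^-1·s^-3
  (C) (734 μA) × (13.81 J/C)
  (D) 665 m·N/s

Reduce each to base SI dimensions:
  (A) [kg·m²·s⁻²] · [s⁻¹] = kg·m²·s⁻³
  (B) kg·m²·s⁻³·A⁻¹
  (C) [A] · [kg·m²·s⁻³·A⁻¹] = kg·m²·s⁻³
  (D) N·m·s⁻¹ = kg·m·s⁻²·m·s⁻¹ = kg·m²·s⁻³
All reduce to kg·m²·s⁻³ except (B), which is kg·m²·s⁻³·A⁻¹.

(B)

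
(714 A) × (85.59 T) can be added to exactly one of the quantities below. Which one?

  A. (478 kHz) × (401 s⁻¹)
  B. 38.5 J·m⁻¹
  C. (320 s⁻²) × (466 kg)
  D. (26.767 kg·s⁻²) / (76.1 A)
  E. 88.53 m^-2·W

Reference: [A] · [kg·s⁻²·A⁻¹] = kg·s⁻².
Each option:
  A. [s⁻¹] · [s⁻¹] = s⁻²
  B. J·m⁻¹ = N·m·m⁻¹ = kg·m·s⁻²
  C. [s⁻²] · [kg] = kg·s⁻²  ← same
  D. [kg·s⁻²] / [A] = kg·s⁻²·A⁻¹
  E. W·m⁻² = J·s⁻¹·m⁻² = kg·s⁻³
Only C. matches kg·s⁻².

C.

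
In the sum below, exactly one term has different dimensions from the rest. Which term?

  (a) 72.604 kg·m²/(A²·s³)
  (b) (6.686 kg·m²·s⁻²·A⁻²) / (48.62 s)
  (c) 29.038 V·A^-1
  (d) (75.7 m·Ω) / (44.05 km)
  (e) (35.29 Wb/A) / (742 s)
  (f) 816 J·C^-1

(f)

Dimensions:
  (a) kg·m²·s⁻³·A⁻²
  (b) [kg·m²·s⁻²·A⁻²] / [s] = kg·m²·s⁻³·A⁻²
  (c) V·A⁻¹ = J·C⁻¹·A⁻¹ = kg·m²·s⁻³·A⁻²
  (d) [kg·m³·s⁻³·A⁻²] / [m] = kg·m²·s⁻³·A⁻²
  (e) [kg·m²·s⁻²·A⁻²] / [s] = kg·m²·s⁻³·A⁻²
  (f) J·C⁻¹ = N·m·(s·A)⁻¹ = kg·m²·s⁻³·A⁻¹
All reduce to kg·m²·s⁻³·A⁻² except (f), which is kg·m²·s⁻³·A⁻¹.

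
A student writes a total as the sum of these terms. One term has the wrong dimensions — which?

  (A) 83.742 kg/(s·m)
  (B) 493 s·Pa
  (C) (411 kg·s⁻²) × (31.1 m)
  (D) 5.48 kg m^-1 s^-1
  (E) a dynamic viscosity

Expand each in SI base units:
  (A) kg·m⁻¹·s⁻¹
  (B) Pa·s = N·m⁻²·s = kg·m⁻¹·s⁻¹
  (C) [kg·s⁻²] · [m] = kg·m·s⁻²
  (D) kg·m⁻¹·s⁻¹
  (E) [dynamic viscosity] = kg·m⁻¹·s⁻¹
All reduce to kg·m⁻¹·s⁻¹ except (C), which is kg·m·s⁻².

(C)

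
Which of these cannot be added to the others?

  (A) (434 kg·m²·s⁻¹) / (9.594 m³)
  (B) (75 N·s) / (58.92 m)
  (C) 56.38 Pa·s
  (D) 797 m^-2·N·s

Work out the base dimensions of each:
  (A) [kg·m²·s⁻¹] / [m³] = kg·m⁻¹·s⁻¹
  (B) [kg·m·s⁻¹] / [m] = kg·s⁻¹
  (C) Pa·s = N·m⁻²·s = kg·m⁻¹·s⁻¹
  (D) N·s·m⁻² = kg·m·s⁻²·s·m⁻² = kg·m⁻¹·s⁻¹
All reduce to kg·m⁻¹·s⁻¹ except (B), which is kg·s⁻¹.

(B)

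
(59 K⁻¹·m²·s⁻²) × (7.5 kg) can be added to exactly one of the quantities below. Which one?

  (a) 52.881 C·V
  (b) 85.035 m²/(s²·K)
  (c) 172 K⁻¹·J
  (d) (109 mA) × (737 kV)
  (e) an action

(c)

Reference: [m²·s⁻²·K⁻¹] · [kg] = kg·m²·s⁻²·K⁻¹.
Each option:
  (a) C·V = s·A·J·C⁻¹ = kg·m²·s⁻²
  (b) m²·s⁻²·K⁻¹
  (c) J·K⁻¹ = N·m·K⁻¹ = kg·m²·s⁻²·K⁻¹  ← same
  (d) [A] · [kg·m²·s⁻³·A⁻¹] = kg·m²·s⁻³
  (e) [action] = kg·m²·s⁻¹
Only (c) matches kg·m²·s⁻²·K⁻¹.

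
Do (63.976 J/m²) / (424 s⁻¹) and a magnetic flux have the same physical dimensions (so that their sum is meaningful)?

Dimensions:
  (63.976 J/m²) / (424 s⁻¹):  [kg·s⁻²] / [s⁻¹] = kg·s⁻¹
  a magnetic flux:  [magnetic flux] = kg·m²·s⁻²·A⁻¹
kg·s⁻¹ ≠ kg·m²·s⁻²·A⁻¹, so they cannot be added.

No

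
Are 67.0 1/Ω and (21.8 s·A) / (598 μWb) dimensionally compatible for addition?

Yes

Work out the base dimensions of each:
  67.0 1/Ω:  Ω⁻¹ = (V·A⁻¹)⁻¹ = kg⁻¹·m⁻²·s³·A²
  (21.8 s·A) / (598 μWb):  [s·A] / [kg·m²·s⁻²·A⁻¹] = kg⁻¹·m⁻²·s³·A²
Both are kg⁻¹·m⁻²·s³·A², so they have the same dimensions and can be added.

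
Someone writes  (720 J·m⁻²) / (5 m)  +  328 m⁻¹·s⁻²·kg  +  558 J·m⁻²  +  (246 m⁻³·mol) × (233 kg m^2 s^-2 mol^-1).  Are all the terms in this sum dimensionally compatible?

Reduce each to base SI dimensions:
  (720 J·m⁻²) / (5 m):  [kg·s⁻²] / [m] = kg·m⁻¹·s⁻²
  328 m⁻¹·s⁻²·kg:  kg·m⁻¹·s⁻²
  558 J·m⁻²:  J·m⁻² = N·m·m⁻² = kg·s⁻²
  (246 m⁻³·mol) × (233 kg m^2 s^-2 mol^-1):  [m⁻³·mol] · [kg·m²·s⁻²·mol⁻¹] = kg·m⁻¹·s⁻²
The terms do not share a single dimension (kg·m⁻¹·s⁻² vs kg·s⁻²).

No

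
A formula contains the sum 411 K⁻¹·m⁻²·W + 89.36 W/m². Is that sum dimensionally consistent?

No

Work out the base dimensions of each:
  411 K⁻¹·m⁻²·W:  W·m⁻²·K⁻¹ = J·s⁻¹·m⁻²·K⁻¹ = kg·s⁻³·K⁻¹
  89.36 W/m²:  W·m⁻² = J·s⁻¹·m⁻² = kg·s⁻³
kg·s⁻³·K⁻¹ ≠ kg·s⁻³, so they cannot be added.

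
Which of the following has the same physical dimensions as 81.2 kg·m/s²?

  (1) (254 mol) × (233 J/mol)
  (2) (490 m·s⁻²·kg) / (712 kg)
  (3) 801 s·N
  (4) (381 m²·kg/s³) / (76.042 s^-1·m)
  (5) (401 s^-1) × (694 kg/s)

(4)

Reference: kg·m·s⁻².
Each option:
  (1) [mol] · [kg·m²·s⁻²·mol⁻¹] = kg·m²·s⁻²
  (2) [kg·m·s⁻²] / [kg] = m·s⁻²
  (3) N·s = kg·m·s⁻²·s = kg·m·s⁻¹
  (4) [kg·m²·s⁻³] / [m·s⁻¹] = kg·m·s⁻²  ← same
  (5) [s⁻¹] · [kg·s⁻¹] = kg·s⁻²
Only (4) matches kg·m·s⁻².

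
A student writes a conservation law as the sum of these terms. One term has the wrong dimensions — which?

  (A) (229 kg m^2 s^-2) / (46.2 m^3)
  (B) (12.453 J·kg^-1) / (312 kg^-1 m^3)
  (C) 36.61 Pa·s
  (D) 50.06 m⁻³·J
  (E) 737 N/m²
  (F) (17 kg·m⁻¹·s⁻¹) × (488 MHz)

Reduce each to base SI dimensions:
  (A) [kg·m²·s⁻²] / [m³] = kg·m⁻¹·s⁻²
  (B) [m²·s⁻²] / [kg⁻¹·m³] = kg·m⁻¹·s⁻²
  (C) Pa·s = N·m⁻²·s = kg·m⁻¹·s⁻¹
  (D) J·m⁻³ = N·m·m⁻³ = kg·m⁻¹·s⁻²
  (E) N·m⁻² = kg·m·s⁻²·m⁻² = kg·m⁻¹·s⁻²
  (F) [kg·m⁻¹·s⁻¹] · [s⁻¹] = kg·m⁻¹·s⁻²
All reduce to kg·m⁻¹·s⁻² except (C), which is kg·m⁻¹·s⁻¹.

(C)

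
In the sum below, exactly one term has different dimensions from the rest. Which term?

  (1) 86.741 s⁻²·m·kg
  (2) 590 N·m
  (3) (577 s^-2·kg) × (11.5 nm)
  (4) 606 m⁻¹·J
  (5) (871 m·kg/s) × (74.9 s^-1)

Dimensions:
  (1) kg·m·s⁻²
  (2) N·m = kg·m·s⁻²·m = kg·m²·s⁻²
  (3) [kg·s⁻²] · [m] = kg·m·s⁻²
  (4) J·m⁻¹ = N·m·m⁻¹ = kg·m·s⁻²
  (5) [kg·m·s⁻¹] · [s⁻¹] = kg·m·s⁻²
All reduce to kg·m·s⁻² except (2), which is kg·m²·s⁻².

(2)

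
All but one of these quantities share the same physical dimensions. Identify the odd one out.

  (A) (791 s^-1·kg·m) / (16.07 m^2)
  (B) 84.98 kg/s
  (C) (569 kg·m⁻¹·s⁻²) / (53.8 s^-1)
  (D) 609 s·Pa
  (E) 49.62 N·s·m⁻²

Work out the base dimensions of each:
  (A) [kg·m·s⁻¹] / [m²] = kg·m⁻¹·s⁻¹
  (B) kg·s⁻¹
  (C) [kg·m⁻¹·s⁻²] / [s⁻¹] = kg·m⁻¹·s⁻¹
  (D) Pa·s = N·m⁻²·s = kg·m⁻¹·s⁻¹
  (E) N·s·m⁻² = kg·m·s⁻²·s·m⁻² = kg·m⁻¹·s⁻¹
All reduce to kg·m⁻¹·s⁻¹ except (B), which is kg·s⁻¹.

(B)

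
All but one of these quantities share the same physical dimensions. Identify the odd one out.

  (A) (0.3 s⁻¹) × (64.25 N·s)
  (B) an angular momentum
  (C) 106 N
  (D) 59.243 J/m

Dimensions:
  (A) [s⁻¹] · [kg·m·s⁻¹] = kg·m·s⁻²
  (B) [angular momentum] = kg·m²·s⁻¹
  (C) N = kg·m·s⁻²
  (D) J·m⁻¹ = N·m·m⁻¹ = kg·m·s⁻²
All reduce to kg·m·s⁻² except (B), which is kg·m²·s⁻¹.

(B)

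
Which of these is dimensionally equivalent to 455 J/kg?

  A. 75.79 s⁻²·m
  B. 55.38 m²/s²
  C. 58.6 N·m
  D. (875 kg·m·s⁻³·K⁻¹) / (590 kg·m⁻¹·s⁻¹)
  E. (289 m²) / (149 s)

Reference: J·kg⁻¹ = N·m·kg⁻¹ = m²·s⁻².
Each option:
  A. m·s⁻²
  B. m²·s⁻²  ← same
  C. N·m = kg·m·s⁻²·m = kg·m²·s⁻²
  D. [kg·m·s⁻³·K⁻¹] / [kg·m⁻¹·s⁻¹] = m²·s⁻²·K⁻¹
  E. [m²] / [s] = m²·s⁻¹
Only B. matches m²·s⁻².

B.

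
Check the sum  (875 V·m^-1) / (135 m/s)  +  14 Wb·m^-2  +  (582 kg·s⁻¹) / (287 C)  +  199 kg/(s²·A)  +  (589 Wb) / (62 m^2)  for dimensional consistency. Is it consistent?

In SI base units:
  (875 V·m^-1) / (135 m/s):  [kg·m·s⁻³·A⁻¹] / [m·s⁻¹] = kg·s⁻²·A⁻¹
  14 Wb·m^-2:  Wb·m⁻² = V·s·m⁻² = kg·s⁻²·A⁻¹
  (582 kg·s⁻¹) / (287 C):  [kg·s⁻¹] / [s·A] = kg·s⁻²·A⁻¹
  199 kg/(s²·A):  kg·s⁻²·A⁻¹
  (589 Wb) / (62 m^2):  [kg·m²·s⁻²·A⁻¹] / [m²] = kg·s⁻²·A⁻¹
Every term reduces to kg·s⁻²·A⁻¹.

Yes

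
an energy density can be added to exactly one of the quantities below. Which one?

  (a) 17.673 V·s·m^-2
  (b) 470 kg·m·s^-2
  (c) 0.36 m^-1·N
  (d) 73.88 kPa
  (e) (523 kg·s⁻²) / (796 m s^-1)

(d)

Reference: [energy density] = kg·m⁻¹·s⁻².
Each option:
  (a) V·s·m⁻² = J·C⁻¹·s·m⁻² = kg·s⁻²·A⁻¹
  (b) kg·m·s⁻²
  (c) N·m⁻¹ = kg·m·s⁻²·m⁻¹ = kg·s⁻²
  (d) Pa = N·m⁻² = kg·m⁻¹·s⁻²  ← same
  (e) [kg·s⁻²] / [m·s⁻¹] = kg·m⁻¹·s⁻¹
Only (d) matches kg·m⁻¹·s⁻².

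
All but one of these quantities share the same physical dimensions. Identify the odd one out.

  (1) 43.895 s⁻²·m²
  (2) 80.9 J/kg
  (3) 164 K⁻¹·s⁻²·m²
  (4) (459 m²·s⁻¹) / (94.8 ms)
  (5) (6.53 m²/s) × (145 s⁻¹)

(3)

Reduce each to base SI dimensions:
  (1) m²·s⁻²
  (2) J·kg⁻¹ = N·m·kg⁻¹ = m²·s⁻²
  (3) m²·s⁻²·K⁻¹
  (4) [m²·s⁻¹] / [s] = m²·s⁻²
  (5) [m²·s⁻¹] · [s⁻¹] = m²·s⁻²
All reduce to m²·s⁻² except (3), which is m²·s⁻²·K⁻¹.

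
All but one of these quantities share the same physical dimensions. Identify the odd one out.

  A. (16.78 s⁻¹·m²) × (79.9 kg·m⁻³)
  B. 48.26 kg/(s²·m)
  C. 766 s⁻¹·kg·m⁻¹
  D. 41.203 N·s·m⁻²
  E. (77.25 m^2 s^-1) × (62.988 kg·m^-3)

Reduce each to base SI dimensions:
  A. [m²·s⁻¹] · [kg·m⁻³] = kg·m⁻¹·s⁻¹
  B. kg·m⁻¹·s⁻²
  C. kg·m⁻¹·s⁻¹
  D. N·s·m⁻² = kg·m·s⁻²·s·m⁻² = kg·m⁻¹·s⁻¹
  E. [m²·s⁻¹] · [kg·m⁻³] = kg·m⁻¹·s⁻¹
All reduce to kg·m⁻¹·s⁻¹ except B., which is kg·m⁻¹·s⁻².

B.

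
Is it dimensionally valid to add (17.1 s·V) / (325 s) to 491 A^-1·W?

Reduce each to base SI dimensions:
  (17.1 s·V) / (325 s):  [kg·m²·s⁻²·A⁻¹] / [s] = kg·m²·s⁻³·A⁻¹
  491 A^-1·W:  W·A⁻¹ = J·s⁻¹·A⁻¹ = kg·m²·s⁻³·A⁻¹
Both are kg·m²·s⁻³·A⁻¹, so they have the same dimensions and can be added.

Yes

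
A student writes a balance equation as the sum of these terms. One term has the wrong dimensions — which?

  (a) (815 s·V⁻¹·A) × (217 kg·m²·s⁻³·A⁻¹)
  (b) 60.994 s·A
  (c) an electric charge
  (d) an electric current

(d)

Dimensions:
  (a) [kg⁻¹·m⁻²·s⁴·A²] · [kg·m²·s⁻³·A⁻¹] = s·A
  (b) A·s = s·A
  (c) [electric charge] = s·A
  (d) [electric current] = A
All reduce to s·A except (d), which is A.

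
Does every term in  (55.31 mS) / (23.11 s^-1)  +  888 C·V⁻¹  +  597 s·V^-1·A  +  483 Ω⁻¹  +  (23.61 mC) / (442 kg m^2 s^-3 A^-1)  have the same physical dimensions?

No

Work out the base dimensions of each:
  (55.31 mS) / (23.11 s^-1):  [kg⁻¹·m⁻²·s³·A²] / [s⁻¹] = kg⁻¹·m⁻²·s⁴·A²
  888 C·V⁻¹:  C·V⁻¹ = s·A·(J·C⁻¹)⁻¹ = kg⁻¹·m⁻²·s⁴·A²
  597 s·V^-1·A:  A·s·V⁻¹ = A·s·(J·C⁻¹)⁻¹ = kg⁻¹·m⁻²·s⁴·A²
  483 Ω⁻¹:  Ω⁻¹ = (V·A⁻¹)⁻¹ = kg⁻¹·m⁻²·s³·A²
  (23.61 mC) / (442 kg m^2 s^-3 A^-1):  [s·A] / [kg·m²·s⁻³·A⁻¹] = kg⁻¹·m⁻²·s⁴·A²
The terms do not share a single dimension (kg⁻¹·m⁻²·s³·A² vs kg⁻¹·m⁻²·s⁴·A²).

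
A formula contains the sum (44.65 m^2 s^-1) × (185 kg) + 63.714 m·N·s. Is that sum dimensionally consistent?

Expand each in SI base units:
  (44.65 m^2 s^-1) × (185 kg):  [m²·s⁻¹] · [kg] = kg·m²·s⁻¹
  63.714 m·N·s:  N·m·s = kg·m·s⁻²·m·s = kg·m²·s⁻¹
Both are kg·m²·s⁻¹, so they have the same dimensions and can be added.

Yes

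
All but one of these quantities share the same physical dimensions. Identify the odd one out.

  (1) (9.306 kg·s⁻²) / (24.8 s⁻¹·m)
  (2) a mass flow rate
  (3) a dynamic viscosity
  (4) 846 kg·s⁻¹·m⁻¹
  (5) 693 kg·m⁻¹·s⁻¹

Reduce each to base SI dimensions:
  (1) [kg·s⁻²] / [m·s⁻¹] = kg·m⁻¹·s⁻¹
  (2) [mass flow rate] = kg·s⁻¹
  (3) [dynamic viscosity] = kg·m⁻¹·s⁻¹
  (4) kg·m⁻¹·s⁻¹
  (5) kg·m⁻¹·s⁻¹
All reduce to kg·m⁻¹·s⁻¹ except (2), which is kg·s⁻¹.

(2)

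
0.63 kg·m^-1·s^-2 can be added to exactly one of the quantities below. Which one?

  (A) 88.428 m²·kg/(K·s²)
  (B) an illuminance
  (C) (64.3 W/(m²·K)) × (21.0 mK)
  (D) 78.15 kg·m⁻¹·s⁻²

(D)

Reference: kg·m⁻¹·s⁻².
Each option:
  (A) kg·m²·s⁻²·K⁻¹
  (B) [illuminance] = m⁻²·cd
  (C) [kg·s⁻³·K⁻¹] · [K] = kg·s⁻³
  (D) kg·m⁻¹·s⁻²  ← same
Only (D) matches kg·m⁻¹·s⁻².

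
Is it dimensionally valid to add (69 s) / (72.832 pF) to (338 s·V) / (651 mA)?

No

Work out the base dimensions of each:
  (69 s) / (72.832 pF):  [s] / [kg⁻¹·m⁻²·s⁴·A²] = kg·m²·s⁻³·A⁻²
  (338 s·V) / (651 mA):  [kg·m²·s⁻²·A⁻¹] / [A] = kg·m²·s⁻²·A⁻²
kg·m²·s⁻³·A⁻² ≠ kg·m²·s⁻²·A⁻², so they cannot be added.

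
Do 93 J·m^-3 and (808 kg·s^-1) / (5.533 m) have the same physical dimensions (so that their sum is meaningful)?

No

Reduce each to base SI dimensions:
  93 J·m^-3:  J·m⁻³ = N·m·m⁻³ = kg·m⁻¹·s⁻²
  (808 kg·s^-1) / (5.533 m):  [kg·s⁻¹] / [m] = kg·m⁻¹·s⁻¹
kg·m⁻¹·s⁻² ≠ kg·m⁻¹·s⁻¹, so they cannot be added.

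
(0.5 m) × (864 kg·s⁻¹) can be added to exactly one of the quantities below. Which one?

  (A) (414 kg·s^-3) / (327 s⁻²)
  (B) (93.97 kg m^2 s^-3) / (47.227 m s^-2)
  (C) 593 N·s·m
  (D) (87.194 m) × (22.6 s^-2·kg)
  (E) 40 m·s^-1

(B)

Reference: [m] · [kg·s⁻¹] = kg·m·s⁻¹.
Each option:
  (A) [kg·s⁻³] / [s⁻²] = kg·s⁻¹
  (B) [kg·m²·s⁻³] / [m·s⁻²] = kg·m·s⁻¹  ← same
  (C) N·m·s = kg·m·s⁻²·m·s = kg·m²·s⁻¹
  (D) [m] · [kg·s⁻²] = kg·m·s⁻²
  (E) m·s⁻¹
Only (B) matches kg·m·s⁻¹.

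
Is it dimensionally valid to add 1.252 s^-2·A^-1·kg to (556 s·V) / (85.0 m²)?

Yes

Reduce each to base SI dimensions:
  1.252 s^-2·A^-1·kg:  kg·s⁻²·A⁻¹
  (556 s·V) / (85.0 m²):  [kg·m²·s⁻²·A⁻¹] / [m²] = kg·s⁻²·A⁻¹
Both are kg·s⁻²·A⁻¹, so they have the same dimensions and can be added.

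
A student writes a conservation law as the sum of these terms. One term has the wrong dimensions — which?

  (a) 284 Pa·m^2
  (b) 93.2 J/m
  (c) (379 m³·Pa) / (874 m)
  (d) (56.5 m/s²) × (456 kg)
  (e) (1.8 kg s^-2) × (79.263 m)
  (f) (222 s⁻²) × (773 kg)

In SI base units:
  (a) Pa·m² = N·m⁻²·m² = kg·m·s⁻²
  (b) J·m⁻¹ = N·m·m⁻¹ = kg·m·s⁻²
  (c) [kg·m²·s⁻²] / [m] = kg·m·s⁻²
  (d) [m·s⁻²] · [kg] = kg·m·s⁻²
  (e) [kg·s⁻²] · [m] = kg·m·s⁻²
  (f) [s⁻²] · [kg] = kg·s⁻²
All reduce to kg·m·s⁻² except (f), which is kg·s⁻².

(f)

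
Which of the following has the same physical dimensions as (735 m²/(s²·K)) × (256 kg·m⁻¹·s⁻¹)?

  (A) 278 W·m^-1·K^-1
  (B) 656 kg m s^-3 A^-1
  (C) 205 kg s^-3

(A)

Reference: [m²·s⁻²·K⁻¹] · [kg·m⁻¹·s⁻¹] = kg·m·s⁻³·K⁻¹.
Each option:
  (A) W·m⁻¹·K⁻¹ = J·s⁻¹·m⁻¹·K⁻¹ = kg·m·s⁻³·K⁻¹  ← same
  (B) kg·m·s⁻³·A⁻¹
  (C) kg·s⁻³
Only (A) matches kg·m·s⁻³·K⁻¹.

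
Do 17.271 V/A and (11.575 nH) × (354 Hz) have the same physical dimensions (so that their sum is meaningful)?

Yes

Dimensions:
  17.271 V/A:  V·A⁻¹ = J·C⁻¹·A⁻¹ = kg·m²·s⁻³·A⁻²
  (11.575 nH) × (354 Hz):  [kg·m²·s⁻²·A⁻²] · [s⁻¹] = kg·m²·s⁻³·A⁻²
Both are kg·m²·s⁻³·A⁻², so they have the same dimensions and can be added.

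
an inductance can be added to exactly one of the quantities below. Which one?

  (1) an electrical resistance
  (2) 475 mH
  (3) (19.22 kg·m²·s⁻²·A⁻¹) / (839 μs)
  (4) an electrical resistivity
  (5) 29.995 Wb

(2)

Reference: [inductance] = kg·m²·s⁻²·A⁻².
Each option:
  (1) [electrical resistance] = kg·m²·s⁻³·A⁻²
  (2) H = V·s·A⁻¹ = kg·m²·s⁻²·A⁻²  ← same
  (3) [kg·m²·s⁻²·A⁻¹] / [s] = kg·m²·s⁻³·A⁻¹
  (4) [electrical resistivity] = kg·m³·s⁻³·A⁻²
  (5) Wb = V·s = kg·m²·s⁻²·A⁻¹
Only (2) matches kg·m²·s⁻²·A⁻².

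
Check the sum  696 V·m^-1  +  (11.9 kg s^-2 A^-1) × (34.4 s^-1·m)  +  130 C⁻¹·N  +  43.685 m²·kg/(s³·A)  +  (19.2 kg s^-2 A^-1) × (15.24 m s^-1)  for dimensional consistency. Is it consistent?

No

Dimensions:
  696 V·m^-1:  V·m⁻¹ = J·C⁻¹·m⁻¹ = kg·m·s⁻³·A⁻¹
  (11.9 kg s^-2 A^-1) × (34.4 s^-1·m):  [kg·s⁻²·A⁻¹] · [m·s⁻¹] = kg·m·s⁻³·A⁻¹
  130 C⁻¹·N:  N·C⁻¹ = kg·m·s⁻²·(s·A)⁻¹ = kg·m·s⁻³·A⁻¹
  43.685 m²·kg/(s³·A):  kg·m²·s⁻³·A⁻¹
  (19.2 kg s^-2 A^-1) × (15.24 m s^-1):  [kg·s⁻²·A⁻¹] · [m·s⁻¹] = kg·m·s⁻³·A⁻¹
The terms do not share a single dimension (kg·m²·s⁻³·A⁻¹ vs kg·m·s⁻³·A⁻¹).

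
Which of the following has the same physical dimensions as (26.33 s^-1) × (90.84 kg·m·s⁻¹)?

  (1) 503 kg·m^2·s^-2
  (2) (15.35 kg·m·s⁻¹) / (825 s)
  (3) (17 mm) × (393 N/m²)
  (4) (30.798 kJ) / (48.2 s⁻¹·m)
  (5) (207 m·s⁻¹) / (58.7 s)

(2)

Reference: [s⁻¹] · [kg·m·s⁻¹] = kg·m·s⁻².
Each option:
  (1) kg·m²·s⁻²
  (2) [kg·m·s⁻¹] / [s] = kg·m·s⁻²  ← same
  (3) [m] · [kg·m⁻¹·s⁻²] = kg·s⁻²
  (4) [kg·m²·s⁻²] / [m·s⁻¹] = kg·m·s⁻¹
  (5) [m·s⁻¹] / [s] = m·s⁻²
Only (2) matches kg·m·s⁻².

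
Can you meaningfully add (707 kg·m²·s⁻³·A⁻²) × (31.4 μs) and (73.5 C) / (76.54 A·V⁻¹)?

No

Dimensions:
  (707 kg·m²·s⁻³·A⁻²) × (31.4 μs):  [kg·m²·s⁻³·A⁻²] · [s] = kg·m²·s⁻²·A⁻²
  (73.5 C) / (76.54 A·V⁻¹):  [s·A] / [kg⁻¹·m⁻²·s³·A²] = kg·m²·s⁻²·A⁻¹
kg·m²·s⁻²·A⁻² ≠ kg·m²·s⁻²·A⁻¹, so they cannot be added.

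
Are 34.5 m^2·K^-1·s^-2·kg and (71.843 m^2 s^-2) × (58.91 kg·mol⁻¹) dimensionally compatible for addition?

Reduce each to base SI dimensions:
  34.5 m^2·K^-1·s^-2·kg:  kg·m²·s⁻²·K⁻¹
  (71.843 m^2 s^-2) × (58.91 kg·mol⁻¹):  [m²·s⁻²] · [kg·mol⁻¹] = kg·m²·s⁻²·mol⁻¹
kg·m²·s⁻²·K⁻¹ ≠ kg·m²·s⁻²·mol⁻¹, so they cannot be added.

No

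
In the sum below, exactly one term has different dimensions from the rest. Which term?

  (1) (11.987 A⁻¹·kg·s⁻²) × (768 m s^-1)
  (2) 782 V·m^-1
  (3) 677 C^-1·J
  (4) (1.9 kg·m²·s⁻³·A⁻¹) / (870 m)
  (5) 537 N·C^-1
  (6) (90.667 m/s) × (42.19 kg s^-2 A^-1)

Work out the base dimensions of each:
  (1) [kg·s⁻²·A⁻¹] · [m·s⁻¹] = kg·m·s⁻³·A⁻¹
  (2) V·m⁻¹ = J·C⁻¹·m⁻¹ = kg·m·s⁻³·A⁻¹
  (3) J·C⁻¹ = N·m·(s·A)⁻¹ = kg·m²·s⁻³·A⁻¹
  (4) [kg·m²·s⁻³·A⁻¹] / [m] = kg·m·s⁻³·A⁻¹
  (5) N·C⁻¹ = kg·m·s⁻²·(s·A)⁻¹ = kg·m·s⁻³·A⁻¹
  (6) [m·s⁻¹] · [kg·s⁻²·A⁻¹] = kg·m·s⁻³·A⁻¹
All reduce to kg·m·s⁻³·A⁻¹ except (3), which is kg·m²·s⁻³·A⁻¹.

(3)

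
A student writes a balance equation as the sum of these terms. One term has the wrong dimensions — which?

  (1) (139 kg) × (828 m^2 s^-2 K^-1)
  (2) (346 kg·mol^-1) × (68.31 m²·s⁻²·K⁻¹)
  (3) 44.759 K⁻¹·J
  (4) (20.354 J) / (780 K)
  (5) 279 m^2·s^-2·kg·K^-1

(2)

Expand each in SI base units:
  (1) [kg] · [m²·s⁻²·K⁻¹] = kg·m²·s⁻²·K⁻¹
  (2) [kg·mol⁻¹] · [m²·s⁻²·K⁻¹] = kg·m²·s⁻²·K⁻¹·mol⁻¹
  (3) J·K⁻¹ = N·m·K⁻¹ = kg·m²·s⁻²·K⁻¹
  (4) [kg·m²·s⁻²] / [K] = kg·m²·s⁻²·K⁻¹
  (5) kg·m²·s⁻²·K⁻¹
All reduce to kg·m²·s⁻²·K⁻¹ except (2), which is kg·m²·s⁻²·K⁻¹·mol⁻¹.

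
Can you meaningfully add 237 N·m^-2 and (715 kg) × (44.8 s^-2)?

Reduce each to base SI dimensions:
  237 N·m^-2:  N·m⁻² = kg·m·s⁻²·m⁻² = kg·m⁻¹·s⁻²
  (715 kg) × (44.8 s^-2):  [kg] · [s⁻²] = kg·s⁻²
kg·m⁻¹·s⁻² ≠ kg·s⁻², so they cannot be added.

No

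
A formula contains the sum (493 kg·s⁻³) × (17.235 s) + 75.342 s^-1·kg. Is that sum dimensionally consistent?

No

Reduce each to base SI dimensions:
  (493 kg·s⁻³) × (17.235 s):  [kg·s⁻³] · [s] = kg·s⁻²
  75.342 s^-1·kg:  kg·s⁻¹
kg·s⁻² ≠ kg·s⁻¹, so they cannot be added.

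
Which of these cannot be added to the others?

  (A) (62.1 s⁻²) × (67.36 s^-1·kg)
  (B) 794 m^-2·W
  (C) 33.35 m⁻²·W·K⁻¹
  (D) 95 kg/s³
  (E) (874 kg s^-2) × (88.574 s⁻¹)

(C)

Dimensions:
  (A) [s⁻²] · [kg·s⁻¹] = kg·s⁻³
  (B) W·m⁻² = J·s⁻¹·m⁻² = kg·s⁻³
  (C) W·m⁻²·K⁻¹ = J·s⁻¹·m⁻²·K⁻¹ = kg·s⁻³·K⁻¹
  (D) kg·s⁻³
  (E) [kg·s⁻²] · [s⁻¹] = kg·s⁻³
All reduce to kg·s⁻³ except (C), which is kg·s⁻³·K⁻¹.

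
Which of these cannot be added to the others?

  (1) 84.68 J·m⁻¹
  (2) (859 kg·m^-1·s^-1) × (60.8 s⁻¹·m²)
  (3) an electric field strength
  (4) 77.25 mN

Expand each in SI base units:
  (1) J·m⁻¹ = N·m·m⁻¹ = kg·m·s⁻²
  (2) [kg·m⁻¹·s⁻¹] · [m²·s⁻¹] = kg·m·s⁻²
  (3) [electric field strength] = kg·m·s⁻³·A⁻¹
  (4) N = kg·m·s⁻²
All reduce to kg·m·s⁻² except (3), which is kg·m·s⁻³·A⁻¹.

(3)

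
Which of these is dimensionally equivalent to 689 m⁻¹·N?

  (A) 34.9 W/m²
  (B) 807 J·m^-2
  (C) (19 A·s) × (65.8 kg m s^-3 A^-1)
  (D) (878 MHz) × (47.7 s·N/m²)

(B)

Reference: N·m⁻¹ = kg·m·s⁻²·m⁻¹ = kg·s⁻².
Each option:
  (A) W·m⁻² = J·s⁻¹·m⁻² = kg·s⁻³
  (B) J·m⁻² = N·m·m⁻² = kg·s⁻²  ← same
  (C) [s·A] · [kg·m·s⁻³·A⁻¹] = kg·m·s⁻²
  (D) [s⁻¹] · [kg·m⁻¹·s⁻¹] = kg·m⁻¹·s⁻²
Only (B) matches kg·s⁻².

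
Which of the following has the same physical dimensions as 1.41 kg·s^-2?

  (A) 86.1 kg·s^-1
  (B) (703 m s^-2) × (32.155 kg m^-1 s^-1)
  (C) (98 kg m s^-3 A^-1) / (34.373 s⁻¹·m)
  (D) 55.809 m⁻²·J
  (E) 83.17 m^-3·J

(D)

Reference: kg·s⁻².
Each option:
  (A) kg·s⁻¹
  (B) [m·s⁻²] · [kg·m⁻¹·s⁻¹] = kg·s⁻³
  (C) [kg·m·s⁻³·A⁻¹] / [m·s⁻¹] = kg·s⁻²·A⁻¹
  (D) J·m⁻² = N·m·m⁻² = kg·s⁻²  ← same
  (E) J·m⁻³ = N·m·m⁻³ = kg·m⁻¹·s⁻²
Only (D) matches kg·s⁻².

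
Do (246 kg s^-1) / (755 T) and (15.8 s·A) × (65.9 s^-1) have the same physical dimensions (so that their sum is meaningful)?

No

In SI base units:
  (246 kg s^-1) / (755 T):  [kg·s⁻¹] / [kg·s⁻²·A⁻¹] = s·A
  (15.8 s·A) × (65.9 s^-1):  [s·A] · [s⁻¹] = A
s·A ≠ A, so they cannot be added.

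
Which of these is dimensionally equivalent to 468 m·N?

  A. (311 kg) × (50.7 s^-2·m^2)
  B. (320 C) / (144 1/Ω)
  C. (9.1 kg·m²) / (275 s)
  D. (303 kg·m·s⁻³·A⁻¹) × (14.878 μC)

A.

Reference: N·m = kg·m·s⁻²·m = kg·m²·s⁻².
Each option:
  A. [kg] · [m²·s⁻²] = kg·m²·s⁻²  ← same
  B. [s·A] / [kg⁻¹·m⁻²·s³·A²] = kg·m²·s⁻²·A⁻¹
  C. [kg·m²] / [s] = kg·m²·s⁻¹
  D. [kg·m·s⁻³·A⁻¹] · [s·A] = kg·m·s⁻²
Only A. matches kg·m²·s⁻².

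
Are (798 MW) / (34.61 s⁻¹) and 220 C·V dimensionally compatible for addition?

Expand each in SI base units:
  (798 MW) / (34.61 s⁻¹):  [kg·m²·s⁻³] / [s⁻¹] = kg·m²·s⁻²
  220 C·V:  C·V = s·A·J·C⁻¹ = kg·m²·s⁻²
Both are kg·m²·s⁻², so they have the same dimensions and can be added.

Yes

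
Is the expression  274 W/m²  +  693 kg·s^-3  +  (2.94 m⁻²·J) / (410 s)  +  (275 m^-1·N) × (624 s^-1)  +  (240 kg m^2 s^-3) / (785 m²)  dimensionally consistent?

In SI base units:
  274 W/m²:  W·m⁻² = J·s⁻¹·m⁻² = kg·s⁻³
  693 kg·s^-3:  kg·s⁻³
  (2.94 m⁻²·J) / (410 s):  [kg·s⁻²] / [s] = kg·s⁻³
  (275 m^-1·N) × (624 s^-1):  [kg·s⁻²] · [s⁻¹] = kg·s⁻³
  (240 kg m^2 s^-3) / (785 m²):  [kg·m²·s⁻³] / [m²] = kg·s⁻³
Every term reduces to kg·s⁻³.

Yes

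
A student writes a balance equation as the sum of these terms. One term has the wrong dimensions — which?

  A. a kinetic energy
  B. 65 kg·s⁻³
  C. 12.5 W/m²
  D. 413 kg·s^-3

A.

Work out the base dimensions of each:
  A. [kinetic energy] = kg·m²·s⁻²
  B. kg·s⁻³
  C. W·m⁻² = J·s⁻¹·m⁻² = kg·s⁻³
  D. kg·s⁻³
All reduce to kg·s⁻³ except A., which is kg·m²·s⁻².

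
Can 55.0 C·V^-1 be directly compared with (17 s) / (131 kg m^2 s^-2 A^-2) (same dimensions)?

Dimensions:
  55.0 C·V^-1:  C·V⁻¹ = s·A·(J·C⁻¹)⁻¹ = kg⁻¹·m⁻²·s⁴·A²
  (17 s) / (131 kg m^2 s^-2 A^-2):  [s] / [kg·m²·s⁻²·A⁻²] = kg⁻¹·m⁻²·s³·A²
kg⁻¹·m⁻²·s⁴·A² ≠ kg⁻¹·m⁻²·s³·A², so they cannot be added.

No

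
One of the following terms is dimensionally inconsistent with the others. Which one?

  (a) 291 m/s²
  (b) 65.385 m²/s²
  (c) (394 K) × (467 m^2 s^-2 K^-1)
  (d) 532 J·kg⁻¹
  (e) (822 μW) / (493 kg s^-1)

(a)

In SI base units:
  (a) m·s⁻²
  (b) m²·s⁻²
  (c) [K] · [m²·s⁻²·K⁻¹] = m²·s⁻²
  (d) J·kg⁻¹ = N·m·kg⁻¹ = m²·s⁻²
  (e) [kg·m²·s⁻³] / [kg·s⁻¹] = m²·s⁻²
All reduce to m²·s⁻² except (a), which is m·s⁻².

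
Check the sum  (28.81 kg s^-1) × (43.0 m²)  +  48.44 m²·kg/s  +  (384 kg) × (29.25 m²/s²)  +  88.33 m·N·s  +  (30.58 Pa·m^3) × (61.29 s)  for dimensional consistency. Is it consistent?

No

Dimensions:
  (28.81 kg s^-1) × (43.0 m²):  [kg·s⁻¹] · [m²] = kg·m²·s⁻¹
  48.44 m²·kg/s:  kg·m²·s⁻¹
  (384 kg) × (29.25 m²/s²):  [kg] · [m²·s⁻²] = kg·m²·s⁻²
  88.33 m·N·s:  N·m·s = kg·m·s⁻²·m·s = kg·m²·s⁻¹
  (30.58 Pa·m^3) × (61.29 s):  [kg·m²·s⁻²] · [s] = kg·m²·s⁻¹
The terms do not share a single dimension (kg·m²·s⁻² vs kg·m²·s⁻¹).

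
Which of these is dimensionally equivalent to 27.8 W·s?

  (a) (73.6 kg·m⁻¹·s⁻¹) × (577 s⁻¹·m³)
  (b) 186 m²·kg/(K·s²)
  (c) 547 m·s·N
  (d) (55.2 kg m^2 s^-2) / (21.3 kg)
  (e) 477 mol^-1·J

Reference: W·s = J·s⁻¹·s = kg·m²·s⁻².
Each option:
  (a) [kg·m⁻¹·s⁻¹] · [m³·s⁻¹] = kg·m²·s⁻²  ← same
  (b) kg·m²·s⁻²·K⁻¹
  (c) N·m·s = kg·m·s⁻²·m·s = kg·m²·s⁻¹
  (d) [kg·m²·s⁻²] / [kg] = m²·s⁻²
  (e) J·mol⁻¹ = N·m·mol⁻¹ = kg·m²·s⁻²·mol⁻¹
Only (a) matches kg·m²·s⁻².

(a)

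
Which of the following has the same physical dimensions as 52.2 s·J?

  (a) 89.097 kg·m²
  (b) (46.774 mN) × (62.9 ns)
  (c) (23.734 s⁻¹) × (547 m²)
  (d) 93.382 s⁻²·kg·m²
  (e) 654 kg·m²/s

Reference: J·s = N·m·s = kg·m²·s⁻¹.
Each option:
  (a) kg·m²
  (b) [kg·m·s⁻²] · [s] = kg·m·s⁻¹
  (c) [s⁻¹] · [m²] = m²·s⁻¹
  (d) kg·m²·s⁻²
  (e) kg·m²·s⁻¹  ← same
Only (e) matches kg·m²·s⁻¹.

(e)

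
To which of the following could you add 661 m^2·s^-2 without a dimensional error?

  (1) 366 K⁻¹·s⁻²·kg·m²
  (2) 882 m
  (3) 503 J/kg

(3)

Reference: m²·s⁻².
Each option:
  (1) kg·m²·s⁻²·K⁻¹
  (2) m
  (3) J·kg⁻¹ = N·m·kg⁻¹ = m²·s⁻²  ← same
Only (3) matches m²·s⁻².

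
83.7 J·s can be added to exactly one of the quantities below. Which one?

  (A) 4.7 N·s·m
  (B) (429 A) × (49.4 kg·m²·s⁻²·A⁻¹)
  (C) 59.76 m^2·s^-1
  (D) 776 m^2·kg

(A)

Reference: J·s = N·m·s = kg·m²·s⁻¹.
Each option:
  (A) N·m·s = kg·m·s⁻²·m·s = kg·m²·s⁻¹  ← same
  (B) [A] · [kg·m²·s⁻²·A⁻¹] = kg·m²·s⁻²
  (C) m²·s⁻¹
  (D) kg·m²
Only (A) matches kg·m²·s⁻¹.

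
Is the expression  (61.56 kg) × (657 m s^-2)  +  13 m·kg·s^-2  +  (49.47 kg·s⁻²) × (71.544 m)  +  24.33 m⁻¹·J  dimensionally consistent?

Work out the base dimensions of each:
  (61.56 kg) × (657 m s^-2):  [kg] · [m·s⁻²] = kg·m·s⁻²
  13 m·kg·s^-2:  kg·m·s⁻²
  (49.47 kg·s⁻²) × (71.544 m):  [kg·s⁻²] · [m] = kg·m·s⁻²
  24.33 m⁻¹·J:  J·m⁻¹ = N·m·m⁻¹ = kg·m·s⁻²
Every term reduces to kg·m·s⁻².

Yes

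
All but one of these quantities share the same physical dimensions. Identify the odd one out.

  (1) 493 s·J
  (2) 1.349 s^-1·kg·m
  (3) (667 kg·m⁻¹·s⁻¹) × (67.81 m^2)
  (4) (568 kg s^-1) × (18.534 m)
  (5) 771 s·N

Reduce each to base SI dimensions:
  (1) J·s = N·m·s = kg·m²·s⁻¹
  (2) kg·m·s⁻¹
  (3) [kg·m⁻¹·s⁻¹] · [m²] = kg·m·s⁻¹
  (4) [kg·s⁻¹] · [m] = kg·m·s⁻¹
  (5) N·s = kg·m·s⁻²·s = kg·m·s⁻¹
All reduce to kg·m·s⁻¹ except (1), which is kg·m²·s⁻¹.

(1)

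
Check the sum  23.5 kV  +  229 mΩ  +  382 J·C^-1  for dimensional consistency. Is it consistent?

No

Expand each in SI base units:
  23.5 kV:  V = J·C⁻¹ = kg·m²·s⁻³·A⁻¹
  229 mΩ:  Ω = V·A⁻¹ = kg·m²·s⁻³·A⁻²
  382 J·C^-1:  J·C⁻¹ = N·m·(s·A)⁻¹ = kg·m²·s⁻³·A⁻¹
The terms do not share a single dimension (kg·m²·s⁻³·A⁻² vs kg·m²·s⁻³·A⁻¹).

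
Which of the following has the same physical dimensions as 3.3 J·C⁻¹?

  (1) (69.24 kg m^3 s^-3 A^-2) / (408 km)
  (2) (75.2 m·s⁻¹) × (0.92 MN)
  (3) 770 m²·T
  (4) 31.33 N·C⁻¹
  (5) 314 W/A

(5)

Reference: J·C⁻¹ = N·m·(s·A)⁻¹ = kg·m²·s⁻³·A⁻¹.
Each option:
  (1) [kg·m³·s⁻³·A⁻²] / [m] = kg·m²·s⁻³·A⁻²
  (2) [m·s⁻¹] · [kg·m·s⁻²] = kg·m²·s⁻³
  (3) T·m² = Wb·m⁻²·m² = kg·m²·s⁻²·A⁻¹
  (4) N·C⁻¹ = kg·m·s⁻²·(s·A)⁻¹ = kg·m·s⁻³·A⁻¹
  (5) W·A⁻¹ = J·s⁻¹·A⁻¹ = kg·m²·s⁻³·A⁻¹  ← same
Only (5) matches kg·m²·s⁻³·A⁻¹.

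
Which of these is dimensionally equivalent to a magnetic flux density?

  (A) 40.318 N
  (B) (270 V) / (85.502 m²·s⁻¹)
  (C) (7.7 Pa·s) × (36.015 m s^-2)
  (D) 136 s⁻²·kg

(B)

Reference: [magnetic flux density] = kg·s⁻²·A⁻¹.
Each option:
  (A) N = kg·m·s⁻²
  (B) [kg·m²·s⁻³·A⁻¹] / [m²·s⁻¹] = kg·s⁻²·A⁻¹  ← same
  (C) [kg·m⁻¹·s⁻¹] · [m·s⁻²] = kg·s⁻³
  (D) kg·s⁻²
Only (B) matches kg·s⁻²·A⁻¹.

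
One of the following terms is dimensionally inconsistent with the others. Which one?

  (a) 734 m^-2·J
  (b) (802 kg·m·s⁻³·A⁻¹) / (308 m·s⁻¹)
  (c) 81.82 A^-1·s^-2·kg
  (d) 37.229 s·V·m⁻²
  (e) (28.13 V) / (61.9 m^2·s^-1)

Work out the base dimensions of each:
  (a) J·m⁻² = N·m·m⁻² = kg·s⁻²
  (b) [kg·m·s⁻³·A⁻¹] / [m·s⁻¹] = kg·s⁻²·A⁻¹
  (c) kg·s⁻²·A⁻¹
  (d) V·s·m⁻² = J·C⁻¹·s·m⁻² = kg·s⁻²·A⁻¹
  (e) [kg·m²·s⁻³·A⁻¹] / [m²·s⁻¹] = kg·s⁻²·A⁻¹
All reduce to kg·s⁻²·A⁻¹ except (a), which is kg·s⁻².

(a)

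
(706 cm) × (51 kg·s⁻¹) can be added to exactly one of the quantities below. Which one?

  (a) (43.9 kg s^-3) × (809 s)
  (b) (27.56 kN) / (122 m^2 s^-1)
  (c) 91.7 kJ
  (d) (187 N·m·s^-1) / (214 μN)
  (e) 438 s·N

(e)

Reference: [m] · [kg·s⁻¹] = kg·m·s⁻¹.
Each option:
  (a) [kg·s⁻³] · [s] = kg·s⁻²
  (b) [kg·m·s⁻²] / [m²·s⁻¹] = kg·m⁻¹·s⁻¹
  (c) J = N·m = kg·m²·s⁻²
  (d) [kg·m²·s⁻³] / [kg·m·s⁻²] = m·s⁻¹
  (e) N·s = kg·m·s⁻²·s = kg·m·s⁻¹  ← same
Only (e) matches kg·m·s⁻¹.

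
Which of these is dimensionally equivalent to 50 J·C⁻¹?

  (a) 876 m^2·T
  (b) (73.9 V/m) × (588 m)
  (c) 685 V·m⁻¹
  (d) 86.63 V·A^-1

Reference: J·C⁻¹ = N·m·(s·A)⁻¹ = kg·m²·s⁻³·A⁻¹.
Each option:
  (a) T·m² = Wb·m⁻²·m² = kg·m²·s⁻²·A⁻¹
  (b) [kg·m·s⁻³·A⁻¹] · [m] = kg·m²·s⁻³·A⁻¹  ← same
  (c) V·m⁻¹ = J·C⁻¹·m⁻¹ = kg·m·s⁻³·A⁻¹
  (d) V·A⁻¹ = J·C⁻¹·A⁻¹ = kg·m²·s⁻³·A⁻²
Only (b) matches kg·m²·s⁻³·A⁻¹.

(b)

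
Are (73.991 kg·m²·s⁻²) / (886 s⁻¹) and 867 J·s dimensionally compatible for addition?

Reduce each to base SI dimensions:
  (73.991 kg·m²·s⁻²) / (886 s⁻¹):  [kg·m²·s⁻²] / [s⁻¹] = kg·m²·s⁻¹
  867 J·s:  J·s = N·m·s = kg·m²·s⁻¹
Both are kg·m²·s⁻¹, so they have the same dimensions and can be added.

Yes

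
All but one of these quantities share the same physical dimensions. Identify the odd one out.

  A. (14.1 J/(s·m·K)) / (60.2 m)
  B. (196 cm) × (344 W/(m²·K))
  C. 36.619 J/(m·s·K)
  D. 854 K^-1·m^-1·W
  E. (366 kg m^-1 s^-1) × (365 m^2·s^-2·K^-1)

A.

In SI base units:
  A. [kg·m·s⁻³·K⁻¹] / [m] = kg·s⁻³·K⁻¹
  B. [m] · [kg·s⁻³·K⁻¹] = kg·m·s⁻³·K⁻¹
  C. J·s⁻¹·m⁻¹·K⁻¹ = N·m·s⁻¹·m⁻¹·K⁻¹ = kg·m·s⁻³·K⁻¹
  D. W·m⁻¹·K⁻¹ = J·s⁻¹·m⁻¹·K⁻¹ = kg·m·s⁻³·K⁻¹
  E. [kg·m⁻¹·s⁻¹] · [m²·s⁻²·K⁻¹] = kg·m·s⁻³·K⁻¹
All reduce to kg·m·s⁻³·K⁻¹ except A., which is kg·s⁻³·K⁻¹.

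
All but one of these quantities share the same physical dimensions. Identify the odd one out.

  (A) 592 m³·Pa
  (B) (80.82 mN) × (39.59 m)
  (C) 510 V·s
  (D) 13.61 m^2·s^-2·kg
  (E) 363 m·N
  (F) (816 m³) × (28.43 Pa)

(C)

In SI base units:
  (A) Pa·m³ = N·m⁻²·m³ = kg·m²·s⁻²
  (B) [kg·m·s⁻²] · [m] = kg·m²·s⁻²
  (C) V·s = J·C⁻¹·s = kg·m²·s⁻²·A⁻¹
  (D) kg·m²·s⁻²
  (E) N·m = kg·m·s⁻²·m = kg·m²·s⁻²
  (F) [m³] · [kg·m⁻¹·s⁻²] = kg·m²·s⁻²
All reduce to kg·m²·s⁻² except (C), which is kg·m²·s⁻²·A⁻¹.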